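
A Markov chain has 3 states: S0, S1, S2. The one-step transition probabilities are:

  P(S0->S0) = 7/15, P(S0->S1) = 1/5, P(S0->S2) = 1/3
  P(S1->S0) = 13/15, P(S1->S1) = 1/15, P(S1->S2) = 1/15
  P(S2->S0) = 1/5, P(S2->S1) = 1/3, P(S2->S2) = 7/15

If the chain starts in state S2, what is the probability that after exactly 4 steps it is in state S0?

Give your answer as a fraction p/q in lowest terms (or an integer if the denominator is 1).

Answer: 23647/50625

Derivation:
Computing P^4 by repeated multiplication:
P^1 =
  S0: [7/15, 1/5, 1/3]
  S1: [13/15, 1/15, 1/15]
  S2: [1/5, 1/3, 7/15]
P^2 =
  S0: [103/225, 49/225, 73/225]
  S1: [107/225, 1/5, 73/225]
  S2: [107/225, 49/225, 23/75]
P^3 =
  S0: [1577/3375, 241/1125, 43/135]
  S1: [1553/3375, 731/3375, 1091/3375]
  S2: [59/125, 143/675, 1067/3375]
P^4 =
  S0: [23663/50625, 10829/50625, 16133/50625]
  S1: [23647/50625, 241/1125, 16133/50625]
  S2: [23647/50625, 10829/50625, 5383/16875]

(P^4)[S2 -> S0] = 23647/50625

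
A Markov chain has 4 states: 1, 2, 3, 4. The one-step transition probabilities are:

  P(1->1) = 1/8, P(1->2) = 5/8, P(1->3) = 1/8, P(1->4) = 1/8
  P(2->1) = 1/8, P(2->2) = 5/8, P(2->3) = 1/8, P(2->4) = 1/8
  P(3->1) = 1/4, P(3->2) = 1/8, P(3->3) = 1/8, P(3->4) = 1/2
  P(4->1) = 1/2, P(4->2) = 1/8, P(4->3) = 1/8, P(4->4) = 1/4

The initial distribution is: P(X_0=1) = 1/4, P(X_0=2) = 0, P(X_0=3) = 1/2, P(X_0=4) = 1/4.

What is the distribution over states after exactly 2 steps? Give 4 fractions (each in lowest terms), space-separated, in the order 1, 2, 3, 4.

Propagating the distribution step by step (d_{t+1} = d_t * P):
d_0 = (1=1/4, 2=0, 3=1/2, 4=1/4)
  d_1[1] = 1/4*1/8 + 0*1/8 + 1/2*1/4 + 1/4*1/2 = 9/32
  d_1[2] = 1/4*5/8 + 0*5/8 + 1/2*1/8 + 1/4*1/8 = 1/4
  d_1[3] = 1/4*1/8 + 0*1/8 + 1/2*1/8 + 1/4*1/8 = 1/8
  d_1[4] = 1/4*1/8 + 0*1/8 + 1/2*1/2 + 1/4*1/4 = 11/32
d_1 = (1=9/32, 2=1/4, 3=1/8, 4=11/32)
  d_2[1] = 9/32*1/8 + 1/4*1/8 + 1/8*1/4 + 11/32*1/2 = 69/256
  d_2[2] = 9/32*5/8 + 1/4*5/8 + 1/8*1/8 + 11/32*1/8 = 25/64
  d_2[3] = 9/32*1/8 + 1/4*1/8 + 1/8*1/8 + 11/32*1/8 = 1/8
  d_2[4] = 9/32*1/8 + 1/4*1/8 + 1/8*1/2 + 11/32*1/4 = 55/256
d_2 = (1=69/256, 2=25/64, 3=1/8, 4=55/256)

Answer: 69/256 25/64 1/8 55/256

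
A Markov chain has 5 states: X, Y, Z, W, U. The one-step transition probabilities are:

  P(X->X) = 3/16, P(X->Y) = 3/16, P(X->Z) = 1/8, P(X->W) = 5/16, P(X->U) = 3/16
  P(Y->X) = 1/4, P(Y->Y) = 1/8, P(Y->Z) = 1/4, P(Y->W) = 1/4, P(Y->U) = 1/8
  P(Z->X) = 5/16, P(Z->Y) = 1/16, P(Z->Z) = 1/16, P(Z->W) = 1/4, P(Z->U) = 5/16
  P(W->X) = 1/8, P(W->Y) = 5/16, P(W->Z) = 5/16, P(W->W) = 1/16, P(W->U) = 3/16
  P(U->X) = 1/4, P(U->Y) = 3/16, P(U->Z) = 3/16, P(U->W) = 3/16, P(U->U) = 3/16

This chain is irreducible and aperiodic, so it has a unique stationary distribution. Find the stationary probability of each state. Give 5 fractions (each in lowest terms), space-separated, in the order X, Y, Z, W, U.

The stationary distribution satisfies pi = pi * P, i.e.:
  pi_X = 3/16*pi_X + 1/4*pi_Y + 5/16*pi_Z + 1/8*pi_W + 1/4*pi_U
  pi_Y = 3/16*pi_X + 1/8*pi_Y + 1/16*pi_Z + 5/16*pi_W + 3/16*pi_U
  pi_Z = 1/8*pi_X + 1/4*pi_Y + 1/16*pi_Z + 5/16*pi_W + 3/16*pi_U
  pi_W = 5/16*pi_X + 1/4*pi_Y + 1/4*pi_Z + 1/16*pi_W + 3/16*pi_U
  pi_U = 3/16*pi_X + 1/8*pi_Y + 5/16*pi_Z + 3/16*pi_W + 3/16*pi_U
with normalization: pi_X + pi_Y + pi_Z + pi_W + pi_U = 1.

Using the first 4 balance equations plus normalization, the linear system A*pi = b is:
  [-13/16, 1/4, 5/16, 1/8, 1/4] . pi = 0
  [3/16, -7/8, 1/16, 5/16, 3/16] . pi = 0
  [1/8, 1/4, -15/16, 5/16, 3/16] . pi = 0
  [5/16, 1/4, 1/4, -15/16, 3/16] . pi = 0
  [1, 1, 1, 1, 1] . pi = 1

Solving yields:
  pi_X = 10466/47263
  pi_Y = 8473/47263
  pi_Z = 8878/47263
  pi_W = 10004/47263
  pi_U = 9442/47263

Verification (pi * P):
  10466/47263*3/16 + 8473/47263*1/4 + 8878/47263*5/16 + 10004/47263*1/8 + 9442/47263*1/4 = 10466/47263 = pi_X  (ok)
  10466/47263*3/16 + 8473/47263*1/8 + 8878/47263*1/16 + 10004/47263*5/16 + 9442/47263*3/16 = 8473/47263 = pi_Y  (ok)
  10466/47263*1/8 + 8473/47263*1/4 + 8878/47263*1/16 + 10004/47263*5/16 + 9442/47263*3/16 = 8878/47263 = pi_Z  (ok)
  10466/47263*5/16 + 8473/47263*1/4 + 8878/47263*1/4 + 10004/47263*1/16 + 9442/47263*3/16 = 10004/47263 = pi_W  (ok)
  10466/47263*3/16 + 8473/47263*1/8 + 8878/47263*5/16 + 10004/47263*3/16 + 9442/47263*3/16 = 9442/47263 = pi_U  (ok)

Answer: 10466/47263 8473/47263 8878/47263 10004/47263 9442/47263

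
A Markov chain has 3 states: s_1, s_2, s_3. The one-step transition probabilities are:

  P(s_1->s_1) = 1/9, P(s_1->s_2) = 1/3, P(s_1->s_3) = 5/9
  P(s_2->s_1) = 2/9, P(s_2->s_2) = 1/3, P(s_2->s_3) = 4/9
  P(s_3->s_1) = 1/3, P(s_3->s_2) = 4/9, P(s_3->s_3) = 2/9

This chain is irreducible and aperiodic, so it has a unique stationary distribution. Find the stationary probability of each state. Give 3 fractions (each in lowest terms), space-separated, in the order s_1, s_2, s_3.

Answer: 26/109 41/109 42/109

Derivation:
The stationary distribution satisfies pi = pi * P, i.e.:
  pi_s_1 = 1/9*pi_s_1 + 2/9*pi_s_2 + 1/3*pi_s_3
  pi_s_2 = 1/3*pi_s_1 + 1/3*pi_s_2 + 4/9*pi_s_3
  pi_s_3 = 5/9*pi_s_1 + 4/9*pi_s_2 + 2/9*pi_s_3
with normalization: pi_s_1 + pi_s_2 + pi_s_3 = 1.

Using the first 2 balance equations plus normalization, the linear system A*pi = b is:
  [-8/9, 2/9, 1/3] . pi = 0
  [1/3, -2/3, 4/9] . pi = 0
  [1, 1, 1] . pi = 1

Solving yields:
  pi_s_1 = 26/109
  pi_s_2 = 41/109
  pi_s_3 = 42/109

Verification (pi * P):
  26/109*1/9 + 41/109*2/9 + 42/109*1/3 = 26/109 = pi_s_1  (ok)
  26/109*1/3 + 41/109*1/3 + 42/109*4/9 = 41/109 = pi_s_2  (ok)
  26/109*5/9 + 41/109*4/9 + 42/109*2/9 = 42/109 = pi_s_3  (ok)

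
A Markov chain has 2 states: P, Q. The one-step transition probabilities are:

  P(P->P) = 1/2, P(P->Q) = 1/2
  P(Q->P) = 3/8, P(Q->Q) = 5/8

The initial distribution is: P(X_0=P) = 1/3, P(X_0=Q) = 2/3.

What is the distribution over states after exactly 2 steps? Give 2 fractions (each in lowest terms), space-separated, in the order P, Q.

Propagating the distribution step by step (d_{t+1} = d_t * P):
d_0 = (P=1/3, Q=2/3)
  d_1[P] = 1/3*1/2 + 2/3*3/8 = 5/12
  d_1[Q] = 1/3*1/2 + 2/3*5/8 = 7/12
d_1 = (P=5/12, Q=7/12)
  d_2[P] = 5/12*1/2 + 7/12*3/8 = 41/96
  d_2[Q] = 5/12*1/2 + 7/12*5/8 = 55/96
d_2 = (P=41/96, Q=55/96)

Answer: 41/96 55/96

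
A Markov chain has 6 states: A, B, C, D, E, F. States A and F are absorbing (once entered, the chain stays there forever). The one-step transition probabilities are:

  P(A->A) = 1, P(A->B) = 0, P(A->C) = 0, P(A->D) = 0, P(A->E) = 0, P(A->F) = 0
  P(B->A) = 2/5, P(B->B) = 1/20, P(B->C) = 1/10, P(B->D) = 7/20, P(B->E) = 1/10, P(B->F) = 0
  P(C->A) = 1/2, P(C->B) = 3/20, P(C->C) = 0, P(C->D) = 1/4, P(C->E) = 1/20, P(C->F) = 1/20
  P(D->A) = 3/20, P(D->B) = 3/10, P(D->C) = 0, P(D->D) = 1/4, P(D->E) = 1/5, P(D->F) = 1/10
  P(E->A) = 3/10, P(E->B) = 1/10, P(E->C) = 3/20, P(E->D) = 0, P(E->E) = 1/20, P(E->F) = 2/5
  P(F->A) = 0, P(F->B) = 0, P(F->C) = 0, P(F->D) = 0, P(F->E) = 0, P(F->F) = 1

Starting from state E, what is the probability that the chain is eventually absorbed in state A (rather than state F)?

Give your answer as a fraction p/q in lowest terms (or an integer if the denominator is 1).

Let a_i = P(absorbed in A | start in state i).
Boundary conditions: a_A = 1, a_F = 0.
For each transient state i, a_i = sum_j P(i->j) * a_j:
  a_B = 2/5*a_A + 1/20*a_B + 1/10*a_C + 7/20*a_D + 1/10*a_E + 0*a_F
  a_C = 1/2*a_A + 3/20*a_B + 0*a_C + 1/4*a_D + 1/20*a_E + 1/20*a_F
  a_D = 3/20*a_A + 3/10*a_B + 0*a_C + 1/4*a_D + 1/5*a_E + 1/10*a_F
  a_E = 3/10*a_A + 1/10*a_B + 3/20*a_C + 0*a_D + 1/20*a_E + 2/5*a_F

Substituting a_A = 1 and a_F = 0, rearrange to (I - Q) a = r where r[i] = P(i -> A):
  [19/20, -1/10, -7/20, -1/10] . (a_B, a_C, a_D, a_E) = 2/5
  [-3/20, 1, -1/4, -1/20] . (a_B, a_C, a_D, a_E) = 1/2
  [-3/10, 0, 3/4, -1/5] . (a_B, a_C, a_D, a_E) = 3/20
  [-1/10, -3/20, 0, 19/20] . (a_B, a_C, a_D, a_E) = 3/10

Solving yields:
  a_B = 22719/28153
  a_C = 22902/28153
  a_D = 18691/28153
  a_E = 14898/28153

Starting state is E, so the absorption probability is a_E = 14898/28153.

Answer: 14898/28153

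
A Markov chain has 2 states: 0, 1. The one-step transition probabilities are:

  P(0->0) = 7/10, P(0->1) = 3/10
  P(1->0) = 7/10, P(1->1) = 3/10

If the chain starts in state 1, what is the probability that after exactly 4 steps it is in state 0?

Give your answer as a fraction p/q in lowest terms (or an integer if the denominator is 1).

Computing P^4 by repeated multiplication:
P^1 =
  0: [7/10, 3/10]
  1: [7/10, 3/10]
P^2 =
  0: [7/10, 3/10]
  1: [7/10, 3/10]
P^3 =
  0: [7/10, 3/10]
  1: [7/10, 3/10]
P^4 =
  0: [7/10, 3/10]
  1: [7/10, 3/10]

(P^4)[1 -> 0] = 7/10

Answer: 7/10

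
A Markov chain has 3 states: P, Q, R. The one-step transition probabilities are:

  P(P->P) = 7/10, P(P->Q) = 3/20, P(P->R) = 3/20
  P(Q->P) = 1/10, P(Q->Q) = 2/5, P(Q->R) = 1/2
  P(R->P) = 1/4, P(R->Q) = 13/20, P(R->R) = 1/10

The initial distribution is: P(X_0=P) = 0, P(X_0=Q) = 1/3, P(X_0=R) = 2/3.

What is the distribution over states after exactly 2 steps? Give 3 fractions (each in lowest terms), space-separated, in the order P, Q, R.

Propagating the distribution step by step (d_{t+1} = d_t * P):
d_0 = (P=0, Q=1/3, R=2/3)
  d_1[P] = 0*7/10 + 1/3*1/10 + 2/3*1/4 = 1/5
  d_1[Q] = 0*3/20 + 1/3*2/5 + 2/3*13/20 = 17/30
  d_1[R] = 0*3/20 + 1/3*1/2 + 2/3*1/10 = 7/30
d_1 = (P=1/5, Q=17/30, R=7/30)
  d_2[P] = 1/5*7/10 + 17/30*1/10 + 7/30*1/4 = 51/200
  d_2[Q] = 1/5*3/20 + 17/30*2/5 + 7/30*13/20 = 49/120
  d_2[R] = 1/5*3/20 + 17/30*1/2 + 7/30*1/10 = 101/300
d_2 = (P=51/200, Q=49/120, R=101/300)

Answer: 51/200 49/120 101/300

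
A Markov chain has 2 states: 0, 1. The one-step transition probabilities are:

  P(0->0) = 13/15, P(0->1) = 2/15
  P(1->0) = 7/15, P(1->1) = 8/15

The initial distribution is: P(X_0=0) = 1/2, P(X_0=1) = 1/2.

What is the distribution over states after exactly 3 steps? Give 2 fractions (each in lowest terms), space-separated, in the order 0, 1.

Propagating the distribution step by step (d_{t+1} = d_t * P):
d_0 = (0=1/2, 1=1/2)
  d_1[0] = 1/2*13/15 + 1/2*7/15 = 2/3
  d_1[1] = 1/2*2/15 + 1/2*8/15 = 1/3
d_1 = (0=2/3, 1=1/3)
  d_2[0] = 2/3*13/15 + 1/3*7/15 = 11/15
  d_2[1] = 2/3*2/15 + 1/3*8/15 = 4/15
d_2 = (0=11/15, 1=4/15)
  d_3[0] = 11/15*13/15 + 4/15*7/15 = 19/25
  d_3[1] = 11/15*2/15 + 4/15*8/15 = 6/25
d_3 = (0=19/25, 1=6/25)

Answer: 19/25 6/25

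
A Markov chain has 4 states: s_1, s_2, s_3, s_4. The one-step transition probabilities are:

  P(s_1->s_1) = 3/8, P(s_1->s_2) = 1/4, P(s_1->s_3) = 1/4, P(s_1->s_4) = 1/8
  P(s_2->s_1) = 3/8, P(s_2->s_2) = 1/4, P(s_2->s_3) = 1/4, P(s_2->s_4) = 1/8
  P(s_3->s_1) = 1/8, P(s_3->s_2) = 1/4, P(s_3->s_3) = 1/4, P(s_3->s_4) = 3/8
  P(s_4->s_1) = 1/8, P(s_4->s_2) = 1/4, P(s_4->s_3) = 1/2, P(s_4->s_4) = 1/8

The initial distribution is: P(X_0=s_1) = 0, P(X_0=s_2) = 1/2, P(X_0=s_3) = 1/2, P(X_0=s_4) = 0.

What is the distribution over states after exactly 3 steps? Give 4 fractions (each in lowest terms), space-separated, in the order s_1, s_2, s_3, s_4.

Propagating the distribution step by step (d_{t+1} = d_t * P):
d_0 = (s_1=0, s_2=1/2, s_3=1/2, s_4=0)
  d_1[s_1] = 0*3/8 + 1/2*3/8 + 1/2*1/8 + 0*1/8 = 1/4
  d_1[s_2] = 0*1/4 + 1/2*1/4 + 1/2*1/4 + 0*1/4 = 1/4
  d_1[s_3] = 0*1/4 + 1/2*1/4 + 1/2*1/4 + 0*1/2 = 1/4
  d_1[s_4] = 0*1/8 + 1/2*1/8 + 1/2*3/8 + 0*1/8 = 1/4
d_1 = (s_1=1/4, s_2=1/4, s_3=1/4, s_4=1/4)
  d_2[s_1] = 1/4*3/8 + 1/4*3/8 + 1/4*1/8 + 1/4*1/8 = 1/4
  d_2[s_2] = 1/4*1/4 + 1/4*1/4 + 1/4*1/4 + 1/4*1/4 = 1/4
  d_2[s_3] = 1/4*1/4 + 1/4*1/4 + 1/4*1/4 + 1/4*1/2 = 5/16
  d_2[s_4] = 1/4*1/8 + 1/4*1/8 + 1/4*3/8 + 1/4*1/8 = 3/16
d_2 = (s_1=1/4, s_2=1/4, s_3=5/16, s_4=3/16)
  d_3[s_1] = 1/4*3/8 + 1/4*3/8 + 5/16*1/8 + 3/16*1/8 = 1/4
  d_3[s_2] = 1/4*1/4 + 1/4*1/4 + 5/16*1/4 + 3/16*1/4 = 1/4
  d_3[s_3] = 1/4*1/4 + 1/4*1/4 + 5/16*1/4 + 3/16*1/2 = 19/64
  d_3[s_4] = 1/4*1/8 + 1/4*1/8 + 5/16*3/8 + 3/16*1/8 = 13/64
d_3 = (s_1=1/4, s_2=1/4, s_3=19/64, s_4=13/64)

Answer: 1/4 1/4 19/64 13/64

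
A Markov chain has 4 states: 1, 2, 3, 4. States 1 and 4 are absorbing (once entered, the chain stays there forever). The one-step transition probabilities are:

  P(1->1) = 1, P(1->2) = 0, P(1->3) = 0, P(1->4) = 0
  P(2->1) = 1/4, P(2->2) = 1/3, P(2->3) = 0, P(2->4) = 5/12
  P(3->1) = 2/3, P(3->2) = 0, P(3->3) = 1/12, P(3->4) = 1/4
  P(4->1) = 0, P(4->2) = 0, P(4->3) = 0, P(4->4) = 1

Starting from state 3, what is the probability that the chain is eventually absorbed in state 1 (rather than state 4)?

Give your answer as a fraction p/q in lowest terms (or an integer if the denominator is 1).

Let a_i = P(absorbed in 1 | start in state i).
Boundary conditions: a_1 = 1, a_4 = 0.
For each transient state i, a_i = sum_j P(i->j) * a_j:
  a_2 = 1/4*a_1 + 1/3*a_2 + 0*a_3 + 5/12*a_4
  a_3 = 2/3*a_1 + 0*a_2 + 1/12*a_3 + 1/4*a_4

Substituting a_1 = 1 and a_4 = 0, rearrange to (I - Q) a = r where r[i] = P(i -> 1):
  [2/3, 0] . (a_2, a_3) = 1/4
  [0, 11/12] . (a_2, a_3) = 2/3

Solving yields:
  a_2 = 3/8
  a_3 = 8/11

Starting state is 3, so the absorption probability is a_3 = 8/11.

Answer: 8/11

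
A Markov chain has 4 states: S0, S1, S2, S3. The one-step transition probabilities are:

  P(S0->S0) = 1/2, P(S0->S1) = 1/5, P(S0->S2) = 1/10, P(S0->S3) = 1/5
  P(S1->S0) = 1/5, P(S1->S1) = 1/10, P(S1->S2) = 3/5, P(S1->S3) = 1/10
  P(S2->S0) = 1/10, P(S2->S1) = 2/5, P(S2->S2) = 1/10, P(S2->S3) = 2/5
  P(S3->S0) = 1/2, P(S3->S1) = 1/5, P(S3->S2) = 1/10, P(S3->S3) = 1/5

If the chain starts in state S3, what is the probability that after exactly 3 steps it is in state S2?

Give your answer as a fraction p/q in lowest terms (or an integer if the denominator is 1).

Computing P^3 by repeated multiplication:
P^1 =
  S0: [1/2, 1/5, 1/10, 1/5]
  S1: [1/5, 1/10, 3/5, 1/10]
  S2: [1/10, 2/5, 1/10, 2/5]
  S3: [1/2, 1/5, 1/10, 1/5]
P^2 =
  S0: [2/5, 1/5, 1/5, 1/5]
  S1: [23/100, 31/100, 3/20, 31/100]
  S2: [17/50, 9/50, 3/10, 9/50]
  S3: [2/5, 1/5, 1/5, 1/5]
P^3 =
  S0: [9/25, 11/50, 1/5, 11/50]
  S1: [347/1000, 199/1000, 51/200, 199/1000]
  S2: [163/500, 121/500, 19/100, 121/500]
  S3: [9/25, 11/50, 1/5, 11/50]

(P^3)[S3 -> S2] = 1/5

Answer: 1/5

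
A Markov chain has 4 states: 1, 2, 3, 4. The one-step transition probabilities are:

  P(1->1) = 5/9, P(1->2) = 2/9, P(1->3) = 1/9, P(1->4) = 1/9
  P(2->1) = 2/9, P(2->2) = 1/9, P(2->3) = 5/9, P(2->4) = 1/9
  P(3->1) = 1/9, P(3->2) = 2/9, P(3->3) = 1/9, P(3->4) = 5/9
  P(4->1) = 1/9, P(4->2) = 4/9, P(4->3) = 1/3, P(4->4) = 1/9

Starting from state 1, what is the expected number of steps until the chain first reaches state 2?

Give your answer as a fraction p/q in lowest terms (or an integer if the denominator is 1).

Let h_i = expected steps to first reach 2 from state i.
Boundary: h_2 = 0.
First-step equations for the other states:
  h_1 = 1 + 5/9*h_1 + 2/9*h_2 + 1/9*h_3 + 1/9*h_4
  h_3 = 1 + 1/9*h_1 + 2/9*h_2 + 1/9*h_3 + 5/9*h_4
  h_4 = 1 + 1/9*h_1 + 4/9*h_2 + 1/3*h_3 + 1/9*h_4

Substituting h_2 = 0 and rearranging gives the linear system (I - Q) h = 1:
  [4/9, -1/9, -1/9] . (h_1, h_3, h_4) = 1
  [-1/9, 8/9, -5/9] . (h_1, h_3, h_4) = 1
  [-1/9, -1/3, 8/9] . (h_1, h_3, h_4) = 1

Solving yields:
  h_1 = 657/172
  h_3 = 585/172
  h_4 = 495/172

Starting state is 1, so the expected hitting time is h_1 = 657/172.

Answer: 657/172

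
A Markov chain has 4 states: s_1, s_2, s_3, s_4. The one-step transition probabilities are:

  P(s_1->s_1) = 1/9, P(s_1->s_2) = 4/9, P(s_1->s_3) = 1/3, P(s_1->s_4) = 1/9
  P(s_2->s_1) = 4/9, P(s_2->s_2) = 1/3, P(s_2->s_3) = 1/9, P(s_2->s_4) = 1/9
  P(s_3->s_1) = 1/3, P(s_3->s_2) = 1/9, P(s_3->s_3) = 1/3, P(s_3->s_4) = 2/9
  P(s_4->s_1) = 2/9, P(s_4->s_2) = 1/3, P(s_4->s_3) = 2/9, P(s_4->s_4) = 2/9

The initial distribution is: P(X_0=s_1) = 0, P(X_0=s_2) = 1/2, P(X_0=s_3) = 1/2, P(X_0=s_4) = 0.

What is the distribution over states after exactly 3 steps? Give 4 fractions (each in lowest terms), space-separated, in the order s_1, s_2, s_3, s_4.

Answer: 8/27 49/162 355/1458 115/729

Derivation:
Propagating the distribution step by step (d_{t+1} = d_t * P):
d_0 = (s_1=0, s_2=1/2, s_3=1/2, s_4=0)
  d_1[s_1] = 0*1/9 + 1/2*4/9 + 1/2*1/3 + 0*2/9 = 7/18
  d_1[s_2] = 0*4/9 + 1/2*1/3 + 1/2*1/9 + 0*1/3 = 2/9
  d_1[s_3] = 0*1/3 + 1/2*1/9 + 1/2*1/3 + 0*2/9 = 2/9
  d_1[s_4] = 0*1/9 + 1/2*1/9 + 1/2*2/9 + 0*2/9 = 1/6
d_1 = (s_1=7/18, s_2=2/9, s_3=2/9, s_4=1/6)
  d_2[s_1] = 7/18*1/9 + 2/9*4/9 + 2/9*1/3 + 1/6*2/9 = 41/162
  d_2[s_2] = 7/18*4/9 + 2/9*1/3 + 2/9*1/9 + 1/6*1/3 = 53/162
  d_2[s_3] = 7/18*1/3 + 2/9*1/9 + 2/9*1/3 + 1/6*2/9 = 43/162
  d_2[s_4] = 7/18*1/9 + 2/9*1/9 + 2/9*2/9 + 1/6*2/9 = 25/162
d_2 = (s_1=41/162, s_2=53/162, s_3=43/162, s_4=25/162)
  d_3[s_1] = 41/162*1/9 + 53/162*4/9 + 43/162*1/3 + 25/162*2/9 = 8/27
  d_3[s_2] = 41/162*4/9 + 53/162*1/3 + 43/162*1/9 + 25/162*1/3 = 49/162
  d_3[s_3] = 41/162*1/3 + 53/162*1/9 + 43/162*1/3 + 25/162*2/9 = 355/1458
  d_3[s_4] = 41/162*1/9 + 53/162*1/9 + 43/162*2/9 + 25/162*2/9 = 115/729
d_3 = (s_1=8/27, s_2=49/162, s_3=355/1458, s_4=115/729)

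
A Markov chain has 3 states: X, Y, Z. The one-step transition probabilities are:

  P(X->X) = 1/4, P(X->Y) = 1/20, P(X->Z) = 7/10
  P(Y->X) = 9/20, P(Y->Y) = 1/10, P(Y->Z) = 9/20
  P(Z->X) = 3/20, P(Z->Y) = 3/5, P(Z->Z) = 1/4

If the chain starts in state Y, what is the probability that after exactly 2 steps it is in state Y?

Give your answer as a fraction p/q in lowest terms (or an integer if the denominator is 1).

Computing P^2 by repeated multiplication:
P^1 =
  X: [1/4, 1/20, 7/10]
  Y: [9/20, 1/10, 9/20]
  Z: [3/20, 3/5, 1/4]
P^2 =
  X: [19/100, 7/16, 149/400]
  Y: [9/40, 121/400, 189/400]
  Z: [69/200, 87/400, 7/16]

(P^2)[Y -> Y] = 121/400

Answer: 121/400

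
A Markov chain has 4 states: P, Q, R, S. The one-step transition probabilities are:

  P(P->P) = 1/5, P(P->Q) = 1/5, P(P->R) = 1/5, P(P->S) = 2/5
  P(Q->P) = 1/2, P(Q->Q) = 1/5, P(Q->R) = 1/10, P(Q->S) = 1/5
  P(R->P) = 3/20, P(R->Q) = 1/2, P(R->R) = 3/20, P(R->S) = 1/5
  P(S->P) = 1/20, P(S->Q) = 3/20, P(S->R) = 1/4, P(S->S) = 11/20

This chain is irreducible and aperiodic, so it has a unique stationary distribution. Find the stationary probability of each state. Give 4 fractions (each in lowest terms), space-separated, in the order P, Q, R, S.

Answer: 20/97 23/97 18/97 36/97

Derivation:
The stationary distribution satisfies pi = pi * P, i.e.:
  pi_P = 1/5*pi_P + 1/2*pi_Q + 3/20*pi_R + 1/20*pi_S
  pi_Q = 1/5*pi_P + 1/5*pi_Q + 1/2*pi_R + 3/20*pi_S
  pi_R = 1/5*pi_P + 1/10*pi_Q + 3/20*pi_R + 1/4*pi_S
  pi_S = 2/5*pi_P + 1/5*pi_Q + 1/5*pi_R + 11/20*pi_S
with normalization: pi_P + pi_Q + pi_R + pi_S = 1.

Using the first 3 balance equations plus normalization, the linear system A*pi = b is:
  [-4/5, 1/2, 3/20, 1/20] . pi = 0
  [1/5, -4/5, 1/2, 3/20] . pi = 0
  [1/5, 1/10, -17/20, 1/4] . pi = 0
  [1, 1, 1, 1] . pi = 1

Solving yields:
  pi_P = 20/97
  pi_Q = 23/97
  pi_R = 18/97
  pi_S = 36/97

Verification (pi * P):
  20/97*1/5 + 23/97*1/2 + 18/97*3/20 + 36/97*1/20 = 20/97 = pi_P  (ok)
  20/97*1/5 + 23/97*1/5 + 18/97*1/2 + 36/97*3/20 = 23/97 = pi_Q  (ok)
  20/97*1/5 + 23/97*1/10 + 18/97*3/20 + 36/97*1/4 = 18/97 = pi_R  (ok)
  20/97*2/5 + 23/97*1/5 + 18/97*1/5 + 36/97*11/20 = 36/97 = pi_S  (ok)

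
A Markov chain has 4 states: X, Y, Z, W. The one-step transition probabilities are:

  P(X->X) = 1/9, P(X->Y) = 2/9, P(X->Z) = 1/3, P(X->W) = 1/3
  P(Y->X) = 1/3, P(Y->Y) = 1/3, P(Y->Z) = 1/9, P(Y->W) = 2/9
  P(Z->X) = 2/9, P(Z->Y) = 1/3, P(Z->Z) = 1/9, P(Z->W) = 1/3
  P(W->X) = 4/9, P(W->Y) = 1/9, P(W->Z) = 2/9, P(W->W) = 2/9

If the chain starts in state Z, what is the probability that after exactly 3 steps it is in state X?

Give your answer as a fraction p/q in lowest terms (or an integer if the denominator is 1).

Answer: 22/81

Derivation:
Computing P^3 by repeated multiplication:
P^1 =
  X: [1/9, 2/9, 1/3, 1/3]
  Y: [1/3, 1/3, 1/9, 2/9]
  Z: [2/9, 1/3, 1/9, 1/3]
  W: [4/9, 1/9, 2/9, 2/9]
P^2 =
  X: [25/81, 20/81, 14/81, 22/81]
  Y: [22/81, 20/81, 17/81, 22/81]
  Z: [25/81, 19/81, 16/81, 7/27]
  W: [19/81, 19/81, 19/81, 8/27]
P^3 =
  X: [67/243, 58/243, 17/81, 67/243]
  Y: [68/243, 59/243, 49/243, 67/243]
  Z: [22/81, 176/729, 152/729, 203/729]
  W: [70/243, 176/729, 143/729, 200/729]

(P^3)[Z -> X] = 22/81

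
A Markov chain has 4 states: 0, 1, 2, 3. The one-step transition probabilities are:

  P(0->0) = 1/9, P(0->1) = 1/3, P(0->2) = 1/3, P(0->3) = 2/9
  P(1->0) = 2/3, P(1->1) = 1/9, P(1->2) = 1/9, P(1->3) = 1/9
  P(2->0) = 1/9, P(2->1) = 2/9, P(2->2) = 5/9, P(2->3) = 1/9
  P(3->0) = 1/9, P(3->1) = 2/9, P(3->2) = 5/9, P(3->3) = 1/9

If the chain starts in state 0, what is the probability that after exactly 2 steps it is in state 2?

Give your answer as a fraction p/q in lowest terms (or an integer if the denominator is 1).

Answer: 31/81

Derivation:
Computing P^2 by repeated multiplication:
P^1 =
  0: [1/9, 1/3, 1/3, 2/9]
  1: [2/3, 1/9, 1/9, 1/9]
  2: [1/9, 2/9, 5/9, 1/9]
  3: [1/9, 2/9, 5/9, 1/9]
P^2 =
  0: [8/27, 16/81, 31/81, 10/81]
  1: [14/81, 23/81, 29/81, 5/27]
  2: [19/81, 17/81, 35/81, 10/81]
  3: [19/81, 17/81, 35/81, 10/81]

(P^2)[0 -> 2] = 31/81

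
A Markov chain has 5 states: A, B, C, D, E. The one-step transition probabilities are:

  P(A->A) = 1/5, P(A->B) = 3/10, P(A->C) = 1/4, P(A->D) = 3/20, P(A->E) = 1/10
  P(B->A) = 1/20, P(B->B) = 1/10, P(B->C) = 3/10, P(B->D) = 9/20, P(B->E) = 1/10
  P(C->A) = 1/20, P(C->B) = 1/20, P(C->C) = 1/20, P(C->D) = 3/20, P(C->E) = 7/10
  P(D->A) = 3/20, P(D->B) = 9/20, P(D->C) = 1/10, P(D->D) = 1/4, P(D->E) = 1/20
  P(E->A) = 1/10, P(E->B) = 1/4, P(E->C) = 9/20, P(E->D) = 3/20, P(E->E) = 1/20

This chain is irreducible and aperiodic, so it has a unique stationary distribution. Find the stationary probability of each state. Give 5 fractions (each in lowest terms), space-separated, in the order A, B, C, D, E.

The stationary distribution satisfies pi = pi * P, i.e.:
  pi_A = 1/5*pi_A + 1/20*pi_B + 1/20*pi_C + 3/20*pi_D + 1/10*pi_E
  pi_B = 3/10*pi_A + 1/10*pi_B + 1/20*pi_C + 9/20*pi_D + 1/4*pi_E
  pi_C = 1/4*pi_A + 3/10*pi_B + 1/20*pi_C + 1/10*pi_D + 9/20*pi_E
  pi_D = 3/20*pi_A + 9/20*pi_B + 3/20*pi_C + 1/4*pi_D + 3/20*pi_E
  pi_E = 1/10*pi_A + 1/10*pi_B + 7/10*pi_C + 1/20*pi_D + 1/20*pi_E
with normalization: pi_A + pi_B + pi_C + pi_D + pi_E = 1.

Using the first 4 balance equations plus normalization, the linear system A*pi = b is:
  [-4/5, 1/20, 1/20, 3/20, 1/10] . pi = 0
  [3/10, -9/10, 1/20, 9/20, 1/4] . pi = 0
  [1/4, 3/10, -19/20, 1/10, 9/20] . pi = 0
  [3/20, 9/20, 3/20, -3/4, 3/20] . pi = 0
  [1, 1, 1, 1, 1] . pi = 1

Solving yields:
  pi_A = 6263/62840
  pi_B = 14141/62840
  pi_C = 1749/7855
  pi_D = 15187/62840
  pi_E = 13257/62840

Verification (pi * P):
  6263/62840*1/5 + 14141/62840*1/20 + 1749/7855*1/20 + 15187/62840*3/20 + 13257/62840*1/10 = 6263/62840 = pi_A  (ok)
  6263/62840*3/10 + 14141/62840*1/10 + 1749/7855*1/20 + 15187/62840*9/20 + 13257/62840*1/4 = 14141/62840 = pi_B  (ok)
  6263/62840*1/4 + 14141/62840*3/10 + 1749/7855*1/20 + 15187/62840*1/10 + 13257/62840*9/20 = 1749/7855 = pi_C  (ok)
  6263/62840*3/20 + 14141/62840*9/20 + 1749/7855*3/20 + 15187/62840*1/4 + 13257/62840*3/20 = 15187/62840 = pi_D  (ok)
  6263/62840*1/10 + 14141/62840*1/10 + 1749/7855*7/10 + 15187/62840*1/20 + 13257/62840*1/20 = 13257/62840 = pi_E  (ok)

Answer: 6263/62840 14141/62840 1749/7855 15187/62840 13257/62840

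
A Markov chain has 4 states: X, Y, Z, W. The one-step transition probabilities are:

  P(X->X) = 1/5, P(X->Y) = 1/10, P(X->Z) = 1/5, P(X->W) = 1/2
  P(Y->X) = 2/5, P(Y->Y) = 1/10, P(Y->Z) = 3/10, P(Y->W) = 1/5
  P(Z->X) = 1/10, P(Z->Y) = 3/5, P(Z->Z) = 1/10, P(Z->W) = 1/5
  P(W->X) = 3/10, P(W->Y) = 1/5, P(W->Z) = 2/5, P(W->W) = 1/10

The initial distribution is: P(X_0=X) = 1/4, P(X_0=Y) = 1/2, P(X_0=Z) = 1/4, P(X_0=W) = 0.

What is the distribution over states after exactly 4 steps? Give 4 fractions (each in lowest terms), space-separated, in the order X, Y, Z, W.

Propagating the distribution step by step (d_{t+1} = d_t * P):
d_0 = (X=1/4, Y=1/2, Z=1/4, W=0)
  d_1[X] = 1/4*1/5 + 1/2*2/5 + 1/4*1/10 + 0*3/10 = 11/40
  d_1[Y] = 1/4*1/10 + 1/2*1/10 + 1/4*3/5 + 0*1/5 = 9/40
  d_1[Z] = 1/4*1/5 + 1/2*3/10 + 1/4*1/10 + 0*2/5 = 9/40
  d_1[W] = 1/4*1/2 + 1/2*1/5 + 1/4*1/5 + 0*1/10 = 11/40
d_1 = (X=11/40, Y=9/40, Z=9/40, W=11/40)
  d_2[X] = 11/40*1/5 + 9/40*2/5 + 9/40*1/10 + 11/40*3/10 = 1/4
  d_2[Y] = 11/40*1/10 + 9/40*1/10 + 9/40*3/5 + 11/40*1/5 = 6/25
  d_2[Z] = 11/40*1/5 + 9/40*3/10 + 9/40*1/10 + 11/40*2/5 = 51/200
  d_2[W] = 11/40*1/2 + 9/40*1/5 + 9/40*1/5 + 11/40*1/10 = 51/200
d_2 = (X=1/4, Y=6/25, Z=51/200, W=51/200)
  d_3[X] = 1/4*1/5 + 6/25*2/5 + 51/200*1/10 + 51/200*3/10 = 31/125
  d_3[Y] = 1/4*1/10 + 6/25*1/10 + 51/200*3/5 + 51/200*1/5 = 253/1000
  d_3[Z] = 1/4*1/5 + 6/25*3/10 + 51/200*1/10 + 51/200*2/5 = 499/2000
  d_3[W] = 1/4*1/2 + 6/25*1/5 + 51/200*1/5 + 51/200*1/10 = 499/2000
d_3 = (X=31/125, Y=253/1000, Z=499/2000, W=499/2000)
  d_4[X] = 31/125*1/5 + 253/1000*2/5 + 499/2000*1/10 + 499/2000*3/10 = 1253/5000
  d_4[Y] = 31/125*1/10 + 253/1000*1/10 + 499/2000*3/5 + 499/2000*1/5 = 2497/10000
  d_4[Z] = 31/125*1/5 + 253/1000*3/10 + 499/2000*1/10 + 499/2000*2/5 = 1001/4000
  d_4[W] = 31/125*1/2 + 253/1000*1/5 + 499/2000*1/5 + 499/2000*1/10 = 4989/20000
d_4 = (X=1253/5000, Y=2497/10000, Z=1001/4000, W=4989/20000)

Answer: 1253/5000 2497/10000 1001/4000 4989/20000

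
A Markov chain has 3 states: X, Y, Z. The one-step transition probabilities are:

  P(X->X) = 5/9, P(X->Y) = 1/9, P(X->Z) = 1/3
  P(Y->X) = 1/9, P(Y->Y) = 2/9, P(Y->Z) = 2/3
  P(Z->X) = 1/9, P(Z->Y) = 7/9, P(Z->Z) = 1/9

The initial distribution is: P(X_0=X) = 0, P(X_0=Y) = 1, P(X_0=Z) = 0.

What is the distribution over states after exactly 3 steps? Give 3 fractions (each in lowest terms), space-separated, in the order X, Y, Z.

Answer: 133/729 254/729 38/81

Derivation:
Propagating the distribution step by step (d_{t+1} = d_t * P):
d_0 = (X=0, Y=1, Z=0)
  d_1[X] = 0*5/9 + 1*1/9 + 0*1/9 = 1/9
  d_1[Y] = 0*1/9 + 1*2/9 + 0*7/9 = 2/9
  d_1[Z] = 0*1/3 + 1*2/3 + 0*1/9 = 2/3
d_1 = (X=1/9, Y=2/9, Z=2/3)
  d_2[X] = 1/9*5/9 + 2/9*1/9 + 2/3*1/9 = 13/81
  d_2[Y] = 1/9*1/9 + 2/9*2/9 + 2/3*7/9 = 47/81
  d_2[Z] = 1/9*1/3 + 2/9*2/3 + 2/3*1/9 = 7/27
d_2 = (X=13/81, Y=47/81, Z=7/27)
  d_3[X] = 13/81*5/9 + 47/81*1/9 + 7/27*1/9 = 133/729
  d_3[Y] = 13/81*1/9 + 47/81*2/9 + 7/27*7/9 = 254/729
  d_3[Z] = 13/81*1/3 + 47/81*2/3 + 7/27*1/9 = 38/81
d_3 = (X=133/729, Y=254/729, Z=38/81)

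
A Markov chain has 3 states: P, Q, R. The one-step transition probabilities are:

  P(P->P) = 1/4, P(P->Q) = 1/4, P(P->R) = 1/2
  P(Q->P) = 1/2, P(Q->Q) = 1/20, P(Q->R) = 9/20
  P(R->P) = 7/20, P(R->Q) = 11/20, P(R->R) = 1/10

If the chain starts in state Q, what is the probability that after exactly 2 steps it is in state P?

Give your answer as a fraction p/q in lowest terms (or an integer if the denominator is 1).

Answer: 123/400

Derivation:
Computing P^2 by repeated multiplication:
P^1 =
  P: [1/4, 1/4, 1/2]
  Q: [1/2, 1/20, 9/20]
  R: [7/20, 11/20, 1/10]
P^2 =
  P: [29/80, 7/20, 23/80]
  Q: [123/400, 3/8, 127/400]
  R: [159/400, 17/100, 173/400]

(P^2)[Q -> P] = 123/400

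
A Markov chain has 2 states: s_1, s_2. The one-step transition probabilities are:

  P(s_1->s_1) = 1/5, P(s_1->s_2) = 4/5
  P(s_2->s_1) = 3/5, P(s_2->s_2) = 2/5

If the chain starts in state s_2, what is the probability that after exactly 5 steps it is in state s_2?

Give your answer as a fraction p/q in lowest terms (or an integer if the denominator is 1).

Computing P^5 by repeated multiplication:
P^1 =
  s_1: [1/5, 4/5]
  s_2: [3/5, 2/5]
P^2 =
  s_1: [13/25, 12/25]
  s_2: [9/25, 16/25]
P^3 =
  s_1: [49/125, 76/125]
  s_2: [57/125, 68/125]
P^4 =
  s_1: [277/625, 348/625]
  s_2: [261/625, 364/625]
P^5 =
  s_1: [1321/3125, 1804/3125]
  s_2: [1353/3125, 1772/3125]

(P^5)[s_2 -> s_2] = 1772/3125

Answer: 1772/3125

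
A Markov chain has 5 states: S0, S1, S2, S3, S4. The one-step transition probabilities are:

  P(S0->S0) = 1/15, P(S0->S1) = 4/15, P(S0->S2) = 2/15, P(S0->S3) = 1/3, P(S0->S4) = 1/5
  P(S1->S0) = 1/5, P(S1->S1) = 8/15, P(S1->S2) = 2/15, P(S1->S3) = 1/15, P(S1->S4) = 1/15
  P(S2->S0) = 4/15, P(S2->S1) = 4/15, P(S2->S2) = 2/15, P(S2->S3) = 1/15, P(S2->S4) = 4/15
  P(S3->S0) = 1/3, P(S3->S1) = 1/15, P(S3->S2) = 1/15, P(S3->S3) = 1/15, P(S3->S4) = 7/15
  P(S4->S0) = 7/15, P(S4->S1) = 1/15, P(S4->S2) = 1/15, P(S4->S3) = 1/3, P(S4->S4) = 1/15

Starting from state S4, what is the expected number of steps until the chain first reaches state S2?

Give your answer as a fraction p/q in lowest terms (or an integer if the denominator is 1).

Let h_i = expected steps to first reach S2 from state i.
Boundary: h_S2 = 0.
First-step equations for the other states:
  h_S0 = 1 + 1/15*h_S0 + 4/15*h_S1 + 2/15*h_S2 + 1/3*h_S3 + 1/5*h_S4
  h_S1 = 1 + 1/5*h_S0 + 8/15*h_S1 + 2/15*h_S2 + 1/15*h_S3 + 1/15*h_S4
  h_S3 = 1 + 1/3*h_S0 + 1/15*h_S1 + 1/15*h_S2 + 1/15*h_S3 + 7/15*h_S4
  h_S4 = 1 + 7/15*h_S0 + 1/15*h_S1 + 1/15*h_S2 + 1/3*h_S3 + 1/15*h_S4

Substituting h_S2 = 0 and rearranging gives the linear system (I - Q) h = 1:
  [14/15, -4/15, -1/3, -1/5] . (h_S0, h_S1, h_S3, h_S4) = 1
  [-1/5, 7/15, -1/15, -1/15] . (h_S0, h_S1, h_S3, h_S4) = 1
  [-1/3, -1/15, 14/15, -7/15] . (h_S0, h_S1, h_S3, h_S4) = 1
  [-7/15, -1/15, -1/3, 14/15] . (h_S0, h_S1, h_S3, h_S4) = 1

Solving yields:
  h_S0 = 9561/1016
  h_S1 = 9195/1016
  h_S3 = 5127/508
  h_S4 = 2547/254

Starting state is S4, so the expected hitting time is h_S4 = 2547/254.

Answer: 2547/254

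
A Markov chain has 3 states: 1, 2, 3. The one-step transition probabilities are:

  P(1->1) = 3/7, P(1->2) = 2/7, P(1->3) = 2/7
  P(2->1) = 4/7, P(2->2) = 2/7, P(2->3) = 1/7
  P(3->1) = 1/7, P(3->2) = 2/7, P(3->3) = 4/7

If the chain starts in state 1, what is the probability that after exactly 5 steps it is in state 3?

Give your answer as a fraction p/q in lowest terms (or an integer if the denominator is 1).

Answer: 5756/16807

Derivation:
Computing P^5 by repeated multiplication:
P^1 =
  1: [3/7, 2/7, 2/7]
  2: [4/7, 2/7, 1/7]
  3: [1/7, 2/7, 4/7]
P^2 =
  1: [19/49, 2/7, 16/49]
  2: [3/7, 2/7, 2/7]
  3: [15/49, 2/7, 20/49]
P^3 =
  1: [129/343, 2/7, 116/343]
  2: [19/49, 2/7, 16/49]
  3: [121/343, 2/7, 124/343]
P^4 =
  1: [895/2401, 2/7, 820/2401]
  2: [129/343, 2/7, 116/343]
  3: [879/2401, 2/7, 836/2401]
P^5 =
  1: [6249/16807, 2/7, 5756/16807]
  2: [895/2401, 2/7, 820/2401]
  3: [6217/16807, 2/7, 5788/16807]

(P^5)[1 -> 3] = 5756/16807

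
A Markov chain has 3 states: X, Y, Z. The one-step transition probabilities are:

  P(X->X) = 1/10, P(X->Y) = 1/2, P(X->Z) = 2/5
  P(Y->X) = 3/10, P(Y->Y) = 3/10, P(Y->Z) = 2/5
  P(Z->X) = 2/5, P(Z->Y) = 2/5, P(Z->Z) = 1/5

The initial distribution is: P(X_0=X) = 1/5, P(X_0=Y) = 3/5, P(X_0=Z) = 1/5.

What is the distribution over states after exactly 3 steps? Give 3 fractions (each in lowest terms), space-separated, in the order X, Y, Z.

Propagating the distribution step by step (d_{t+1} = d_t * P):
d_0 = (X=1/5, Y=3/5, Z=1/5)
  d_1[X] = 1/5*1/10 + 3/5*3/10 + 1/5*2/5 = 7/25
  d_1[Y] = 1/5*1/2 + 3/5*3/10 + 1/5*2/5 = 9/25
  d_1[Z] = 1/5*2/5 + 3/5*2/5 + 1/5*1/5 = 9/25
d_1 = (X=7/25, Y=9/25, Z=9/25)
  d_2[X] = 7/25*1/10 + 9/25*3/10 + 9/25*2/5 = 7/25
  d_2[Y] = 7/25*1/2 + 9/25*3/10 + 9/25*2/5 = 49/125
  d_2[Z] = 7/25*2/5 + 9/25*2/5 + 9/25*1/5 = 41/125
d_2 = (X=7/25, Y=49/125, Z=41/125)
  d_3[X] = 7/25*1/10 + 49/125*3/10 + 41/125*2/5 = 173/625
  d_3[Y] = 7/25*1/2 + 49/125*3/10 + 41/125*2/5 = 243/625
  d_3[Z] = 7/25*2/5 + 49/125*2/5 + 41/125*1/5 = 209/625
d_3 = (X=173/625, Y=243/625, Z=209/625)

Answer: 173/625 243/625 209/625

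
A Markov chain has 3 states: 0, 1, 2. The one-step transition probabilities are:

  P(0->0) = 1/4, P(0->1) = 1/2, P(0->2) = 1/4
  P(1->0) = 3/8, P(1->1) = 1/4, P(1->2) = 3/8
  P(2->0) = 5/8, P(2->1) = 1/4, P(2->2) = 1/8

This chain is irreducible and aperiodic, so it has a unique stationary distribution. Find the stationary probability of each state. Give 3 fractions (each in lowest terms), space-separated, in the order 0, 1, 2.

The stationary distribution satisfies pi = pi * P, i.e.:
  pi_0 = 1/4*pi_0 + 3/8*pi_1 + 5/8*pi_2
  pi_1 = 1/2*pi_0 + 1/4*pi_1 + 1/4*pi_2
  pi_2 = 1/4*pi_0 + 3/8*pi_1 + 1/8*pi_2
with normalization: pi_0 + pi_1 + pi_2 = 1.

Using the first 2 balance equations plus normalization, the linear system A*pi = b is:
  [-3/4, 3/8, 5/8] . pi = 0
  [1/2, -3/4, 1/4] . pi = 0
  [1, 1, 1] . pi = 1

Solving yields:
  pi_0 = 9/23
  pi_1 = 8/23
  pi_2 = 6/23

Verification (pi * P):
  9/23*1/4 + 8/23*3/8 + 6/23*5/8 = 9/23 = pi_0  (ok)
  9/23*1/2 + 8/23*1/4 + 6/23*1/4 = 8/23 = pi_1  (ok)
  9/23*1/4 + 8/23*3/8 + 6/23*1/8 = 6/23 = pi_2  (ok)

Answer: 9/23 8/23 6/23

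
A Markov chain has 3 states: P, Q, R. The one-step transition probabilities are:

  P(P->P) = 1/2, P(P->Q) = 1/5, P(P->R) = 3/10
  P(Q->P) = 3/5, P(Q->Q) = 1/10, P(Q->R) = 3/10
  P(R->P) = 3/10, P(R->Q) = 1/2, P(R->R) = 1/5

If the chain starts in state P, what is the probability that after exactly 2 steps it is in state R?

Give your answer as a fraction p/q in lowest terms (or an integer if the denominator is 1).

Answer: 27/100

Derivation:
Computing P^2 by repeated multiplication:
P^1 =
  P: [1/2, 1/5, 3/10]
  Q: [3/5, 1/10, 3/10]
  R: [3/10, 1/2, 1/5]
P^2 =
  P: [23/50, 27/100, 27/100]
  Q: [9/20, 7/25, 27/100]
  R: [51/100, 21/100, 7/25]

(P^2)[P -> R] = 27/100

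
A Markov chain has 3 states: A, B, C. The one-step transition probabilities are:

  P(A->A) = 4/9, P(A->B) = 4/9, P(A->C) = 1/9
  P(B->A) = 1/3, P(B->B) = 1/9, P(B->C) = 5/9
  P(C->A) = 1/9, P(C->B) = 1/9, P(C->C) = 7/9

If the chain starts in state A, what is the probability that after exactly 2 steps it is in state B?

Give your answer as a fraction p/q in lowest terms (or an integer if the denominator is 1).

Answer: 7/27

Derivation:
Computing P^2 by repeated multiplication:
P^1 =
  A: [4/9, 4/9, 1/9]
  B: [1/3, 1/9, 5/9]
  C: [1/9, 1/9, 7/9]
P^2 =
  A: [29/81, 7/27, 31/81]
  B: [20/81, 2/9, 43/81]
  C: [14/81, 4/27, 55/81]

(P^2)[A -> B] = 7/27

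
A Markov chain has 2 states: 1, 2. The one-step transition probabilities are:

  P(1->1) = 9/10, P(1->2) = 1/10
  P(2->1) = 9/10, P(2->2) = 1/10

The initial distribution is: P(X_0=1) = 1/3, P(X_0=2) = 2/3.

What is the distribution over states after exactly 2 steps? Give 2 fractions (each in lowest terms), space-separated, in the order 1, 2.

Propagating the distribution step by step (d_{t+1} = d_t * P):
d_0 = (1=1/3, 2=2/3)
  d_1[1] = 1/3*9/10 + 2/3*9/10 = 9/10
  d_1[2] = 1/3*1/10 + 2/3*1/10 = 1/10
d_1 = (1=9/10, 2=1/10)
  d_2[1] = 9/10*9/10 + 1/10*9/10 = 9/10
  d_2[2] = 9/10*1/10 + 1/10*1/10 = 1/10
d_2 = (1=9/10, 2=1/10)

Answer: 9/10 1/10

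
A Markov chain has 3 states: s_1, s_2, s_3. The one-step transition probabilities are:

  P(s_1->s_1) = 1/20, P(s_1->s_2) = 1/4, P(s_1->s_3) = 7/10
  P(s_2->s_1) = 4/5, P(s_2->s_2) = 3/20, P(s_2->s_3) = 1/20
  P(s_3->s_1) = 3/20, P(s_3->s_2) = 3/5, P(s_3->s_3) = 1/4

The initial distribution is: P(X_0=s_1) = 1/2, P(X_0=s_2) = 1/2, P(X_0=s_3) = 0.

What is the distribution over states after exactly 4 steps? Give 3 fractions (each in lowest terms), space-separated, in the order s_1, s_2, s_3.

Propagating the distribution step by step (d_{t+1} = d_t * P):
d_0 = (s_1=1/2, s_2=1/2, s_3=0)
  d_1[s_1] = 1/2*1/20 + 1/2*4/5 + 0*3/20 = 17/40
  d_1[s_2] = 1/2*1/4 + 1/2*3/20 + 0*3/5 = 1/5
  d_1[s_3] = 1/2*7/10 + 1/2*1/20 + 0*1/4 = 3/8
d_1 = (s_1=17/40, s_2=1/5, s_3=3/8)
  d_2[s_1] = 17/40*1/20 + 1/5*4/5 + 3/8*3/20 = 19/80
  d_2[s_2] = 17/40*1/4 + 1/5*3/20 + 3/8*3/5 = 289/800
  d_2[s_3] = 17/40*7/10 + 1/5*1/20 + 3/8*1/4 = 321/800
d_2 = (s_1=19/80, s_2=289/800, s_3=321/800)
  d_3[s_1] = 19/80*1/20 + 289/800*4/5 + 321/800*3/20 = 5777/16000
  d_3[s_2] = 19/80*1/4 + 289/800*3/20 + 321/800*3/5 = 5669/16000
  d_3[s_3] = 19/80*7/10 + 289/800*1/20 + 321/800*1/4 = 2277/8000
d_3 = (s_1=5777/16000, s_2=5669/16000, s_3=2277/8000)
  d_4[s_1] = 5777/16000*1/20 + 5669/16000*4/5 + 2277/8000*3/20 = 110143/320000
  d_4[s_2] = 5777/16000*1/4 + 5669/16000*3/20 + 2277/8000*3/5 = 5027/16000
  d_4[s_3] = 5777/16000*7/10 + 5669/16000*1/20 + 2277/8000*1/4 = 109317/320000
d_4 = (s_1=110143/320000, s_2=5027/16000, s_3=109317/320000)

Answer: 110143/320000 5027/16000 109317/320000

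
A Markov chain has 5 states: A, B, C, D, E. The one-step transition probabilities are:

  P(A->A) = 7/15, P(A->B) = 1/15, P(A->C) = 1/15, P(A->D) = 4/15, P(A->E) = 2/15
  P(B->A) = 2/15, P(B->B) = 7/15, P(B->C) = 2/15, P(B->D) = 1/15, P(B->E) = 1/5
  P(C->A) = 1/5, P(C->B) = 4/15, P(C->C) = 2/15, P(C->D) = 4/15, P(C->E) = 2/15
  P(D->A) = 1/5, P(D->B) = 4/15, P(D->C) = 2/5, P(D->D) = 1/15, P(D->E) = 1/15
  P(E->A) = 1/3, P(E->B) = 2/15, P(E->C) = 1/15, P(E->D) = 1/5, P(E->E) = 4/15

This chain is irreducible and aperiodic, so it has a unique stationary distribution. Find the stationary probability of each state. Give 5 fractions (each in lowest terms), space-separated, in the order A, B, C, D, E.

Answer: 8582/30645 7259/30645 1537/10215 1066/6129 1621/10215

Derivation:
The stationary distribution satisfies pi = pi * P, i.e.:
  pi_A = 7/15*pi_A + 2/15*pi_B + 1/5*pi_C + 1/5*pi_D + 1/3*pi_E
  pi_B = 1/15*pi_A + 7/15*pi_B + 4/15*pi_C + 4/15*pi_D + 2/15*pi_E
  pi_C = 1/15*pi_A + 2/15*pi_B + 2/15*pi_C + 2/5*pi_D + 1/15*pi_E
  pi_D = 4/15*pi_A + 1/15*pi_B + 4/15*pi_C + 1/15*pi_D + 1/5*pi_E
  pi_E = 2/15*pi_A + 1/5*pi_B + 2/15*pi_C + 1/15*pi_D + 4/15*pi_E
with normalization: pi_A + pi_B + pi_C + pi_D + pi_E = 1.

Using the first 4 balance equations plus normalization, the linear system A*pi = b is:
  [-8/15, 2/15, 1/5, 1/5, 1/3] . pi = 0
  [1/15, -8/15, 4/15, 4/15, 2/15] . pi = 0
  [1/15, 2/15, -13/15, 2/5, 1/15] . pi = 0
  [4/15, 1/15, 4/15, -14/15, 1/5] . pi = 0
  [1, 1, 1, 1, 1] . pi = 1

Solving yields:
  pi_A = 8582/30645
  pi_B = 7259/30645
  pi_C = 1537/10215
  pi_D = 1066/6129
  pi_E = 1621/10215

Verification (pi * P):
  8582/30645*7/15 + 7259/30645*2/15 + 1537/10215*1/5 + 1066/6129*1/5 + 1621/10215*1/3 = 8582/30645 = pi_A  (ok)
  8582/30645*1/15 + 7259/30645*7/15 + 1537/10215*4/15 + 1066/6129*4/15 + 1621/10215*2/15 = 7259/30645 = pi_B  (ok)
  8582/30645*1/15 + 7259/30645*2/15 + 1537/10215*2/15 + 1066/6129*2/5 + 1621/10215*1/15 = 1537/10215 = pi_C  (ok)
  8582/30645*4/15 + 7259/30645*1/15 + 1537/10215*4/15 + 1066/6129*1/15 + 1621/10215*1/5 = 1066/6129 = pi_D  (ok)
  8582/30645*2/15 + 7259/30645*1/5 + 1537/10215*2/15 + 1066/6129*1/15 + 1621/10215*4/15 = 1621/10215 = pi_E  (ok)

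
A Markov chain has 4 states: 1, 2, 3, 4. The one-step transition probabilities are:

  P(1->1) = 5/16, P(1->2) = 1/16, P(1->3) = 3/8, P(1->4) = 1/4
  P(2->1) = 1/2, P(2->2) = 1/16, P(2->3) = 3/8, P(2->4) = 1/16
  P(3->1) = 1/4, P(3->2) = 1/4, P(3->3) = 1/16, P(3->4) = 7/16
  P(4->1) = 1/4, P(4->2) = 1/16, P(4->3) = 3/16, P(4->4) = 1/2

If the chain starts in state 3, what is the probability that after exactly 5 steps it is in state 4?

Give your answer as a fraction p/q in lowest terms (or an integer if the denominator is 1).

Answer: 382847/1048576

Derivation:
Computing P^5 by repeated multiplication:
P^1 =
  1: [5/16, 1/16, 3/8, 1/4]
  2: [1/2, 1/16, 3/8, 1/16]
  3: [1/4, 1/4, 1/16, 7/16]
  4: [1/4, 1/16, 3/16, 1/2]
P^2 =
  1: [73/256, 17/128, 27/128, 95/256]
  2: [19/64, 17/128, 63/256, 83/256]
  3: [21/64, 19/256, 35/128, 83/256]
  4: [9/32, 25/256, 57/256, 51/128]
P^3 =
  1: [1233/4096, 209/2048, 981/4096, 183/512]
  2: [309/1024, 445/4096, 243/1024, 1443/4096]
  3: [37/128, 233/2048, 937/4096, 1509/4096]
  4: [299/1024, 427/4096, 945/4096, 191/512]
P^4 =
  1: [19289/65536, 7039/65536, 15279/65536, 23929/65536]
  2: [2425/8192, 1753/16384, 15387/65536, 23737/65536]
  3: [2429/8192, 6907/65536, 3841/16384, 23833/65536]
  4: [2411/8192, 6931/65536, 15267/65536, 12025/32768]
P^5 =
  1: [309589/1048576, 111373/1048576, 122517/524288, 95645/262144]
  2: [38699/131072, 111697/1048576, 122535/524288, 382217/1048576]
  3: [77301/262144, 27907/262144, 244897/1048576, 382847/1048576]
  4: [77289/262144, 111337/1048576, 244731/1048576, 47919/131072]

(P^5)[3 -> 4] = 382847/1048576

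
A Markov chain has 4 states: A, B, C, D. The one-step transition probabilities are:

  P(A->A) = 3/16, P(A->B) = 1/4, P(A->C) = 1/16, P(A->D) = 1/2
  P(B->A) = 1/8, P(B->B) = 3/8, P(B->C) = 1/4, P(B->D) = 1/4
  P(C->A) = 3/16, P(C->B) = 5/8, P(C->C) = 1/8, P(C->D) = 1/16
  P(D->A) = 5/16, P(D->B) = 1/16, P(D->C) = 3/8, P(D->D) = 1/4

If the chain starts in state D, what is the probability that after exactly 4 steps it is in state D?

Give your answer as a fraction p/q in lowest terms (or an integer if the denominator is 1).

Answer: 16921/65536

Derivation:
Computing P^4 by repeated multiplication:
P^1 =
  A: [3/16, 1/4, 1/16, 1/2]
  B: [1/8, 3/8, 1/4, 1/4]
  C: [3/16, 5/8, 1/8, 1/16]
  D: [5/16, 1/16, 3/8, 1/4]
P^2 =
  A: [15/64, 27/128, 69/256, 73/256]
  B: [25/128, 11/32, 29/128, 15/64]
  C: [5/32, 93/256, 53/256, 35/128]
  D: [55/256, 45/128, 45/256, 33/128]
P^3 =
  A: [215/1024, 1327/4096, 213/1024, 1057/4096]
  B: [25/128, 171/512, 439/2048, 525/2048]
  C: [815/4096, 659/2048, 469/2048, 1025/4096]
  D: [405/2048, 319/1024, 901/4096, 1109/4096]
P^4 =
  A: [13075/65536, 20979/65536, 7107/32768, 4317/16384]
  B: [3255/16384, 10619/32768, 1791/8192, 8475/32768]
  C: [3255/16384, 21573/65536, 14113/65536, 8415/32768]
  D: [6615/32768, 21015/65536, 7185/32768, 16921/65536]

(P^4)[D -> D] = 16921/65536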